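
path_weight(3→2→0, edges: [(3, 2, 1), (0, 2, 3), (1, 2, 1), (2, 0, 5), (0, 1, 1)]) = 6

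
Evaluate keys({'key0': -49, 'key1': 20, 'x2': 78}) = ['key0', 'key1', 'x2']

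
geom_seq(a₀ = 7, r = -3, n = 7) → [7, -21, 63, -189, 567, -1701, 5103]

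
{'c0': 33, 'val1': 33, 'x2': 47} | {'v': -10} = {'c0': 33, 'val1': 33, 'x2': 47, 'v': -10}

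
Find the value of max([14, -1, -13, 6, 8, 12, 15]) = 15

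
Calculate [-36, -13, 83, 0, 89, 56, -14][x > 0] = [83, 89, 56]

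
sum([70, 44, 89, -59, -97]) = 47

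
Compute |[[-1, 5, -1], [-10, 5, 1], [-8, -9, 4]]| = 1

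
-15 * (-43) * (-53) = -34185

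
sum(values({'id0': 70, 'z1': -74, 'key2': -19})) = -23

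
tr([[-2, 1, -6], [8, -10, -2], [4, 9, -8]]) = diagonal: (-2) + (-10) + (-8)
= -20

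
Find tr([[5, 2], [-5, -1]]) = diagonal: 5 + (-1)
= 4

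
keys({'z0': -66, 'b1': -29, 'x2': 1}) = ['z0', 'b1', 'x2']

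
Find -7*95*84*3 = -167580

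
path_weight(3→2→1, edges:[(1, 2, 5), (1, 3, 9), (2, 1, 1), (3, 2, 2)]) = w(3→2)=2 + w(2→1)=1
= 3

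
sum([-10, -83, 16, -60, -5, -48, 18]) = -172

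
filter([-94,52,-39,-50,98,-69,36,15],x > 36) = keep x where x > 36: -94✗, 52✓, -39✗, -50✗, 98✓, -69✗, 36✗, 15✗
= [52, 98]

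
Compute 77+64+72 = 213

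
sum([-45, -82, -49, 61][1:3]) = slice → [-82, -49]
(-82) + (-49)
= -131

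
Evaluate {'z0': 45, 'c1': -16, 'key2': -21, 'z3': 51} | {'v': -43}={'z0': 45, 'c1': -16, 'key2': -21, 'z3': 51, 'v': -43}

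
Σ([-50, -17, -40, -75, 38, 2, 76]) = (-50) + (-17) + (-40) + (-75) + 38 + 2 + 76
= -66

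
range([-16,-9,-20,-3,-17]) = 17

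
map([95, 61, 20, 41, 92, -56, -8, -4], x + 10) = [105, 71, 30, 51, 102, -46, 2, 6]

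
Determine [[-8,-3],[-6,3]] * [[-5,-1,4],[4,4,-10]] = [[28, -4, -2], [42, 18, -54]]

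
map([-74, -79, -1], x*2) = -74*2=-148, -79*2=-158, -1*2=-2
= [-148, -158, -2]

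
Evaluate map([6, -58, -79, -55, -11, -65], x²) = (6)²=36, (-58)²=3364, (-79)²=6241, (-55)²=3025, (-11)²=121, (-65)²=4225
= [36, 3364, 6241, 3025, 121, 4225]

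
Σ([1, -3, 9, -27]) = -20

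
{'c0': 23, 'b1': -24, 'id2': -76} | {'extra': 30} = {'c0': 23, 'b1': -24, 'id2': -76, 'extra': 30}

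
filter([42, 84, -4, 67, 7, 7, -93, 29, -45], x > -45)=[42, 84, -4, 67, 7, 7, 29]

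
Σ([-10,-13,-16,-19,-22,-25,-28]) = -133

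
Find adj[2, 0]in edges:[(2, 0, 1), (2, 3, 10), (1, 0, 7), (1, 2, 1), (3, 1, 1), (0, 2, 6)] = 1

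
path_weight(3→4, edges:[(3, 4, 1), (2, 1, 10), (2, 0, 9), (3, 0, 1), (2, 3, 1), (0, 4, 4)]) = 1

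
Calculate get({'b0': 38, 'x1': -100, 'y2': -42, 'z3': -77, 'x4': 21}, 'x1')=-100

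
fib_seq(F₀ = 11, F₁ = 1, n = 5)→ F_2 = F_1 + F_0 = 12
F_3 = F_2 + F_1 = 13
F_4 = F_3 + F_2 = 25
= [11, 1, 12, 13, 25]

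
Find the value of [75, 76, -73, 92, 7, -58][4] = 7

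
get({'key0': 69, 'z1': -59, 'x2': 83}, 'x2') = 83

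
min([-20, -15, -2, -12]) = -20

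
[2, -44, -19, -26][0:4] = [2, -44, -19, -26]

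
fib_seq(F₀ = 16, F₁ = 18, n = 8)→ F_2 = F_1 + F_0 = 34
F_3 = F_2 + F_1 = 52
F_4 = F_3 + F_2 = 86
...
= [16, 18, 34, 52, 86, 138, 224, 362]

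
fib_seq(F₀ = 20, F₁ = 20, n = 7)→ F_2 = F_1 + F_0 = 40
F_3 = F_2 + F_1 = 60
F_4 = F_3 + F_2 = 100
...
= [20, 20, 40, 60, 100, 160, 260]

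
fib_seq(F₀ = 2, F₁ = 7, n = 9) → [2, 7, 9, 16, 25, 41, 66, 107, 173]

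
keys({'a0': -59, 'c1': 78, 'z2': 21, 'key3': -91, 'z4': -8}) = ['a0', 'c1', 'z2', 'key3', 'z4']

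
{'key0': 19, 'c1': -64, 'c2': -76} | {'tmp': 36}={'key0': 19, 'c1': -64, 'c2': -76, 'tmp': 36}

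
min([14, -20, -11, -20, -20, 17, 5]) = -20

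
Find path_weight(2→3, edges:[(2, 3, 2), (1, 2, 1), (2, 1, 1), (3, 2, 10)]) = w(2→3)=2
= 2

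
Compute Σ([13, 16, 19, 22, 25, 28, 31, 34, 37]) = 225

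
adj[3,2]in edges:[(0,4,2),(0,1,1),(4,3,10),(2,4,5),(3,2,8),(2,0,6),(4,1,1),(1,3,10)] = 8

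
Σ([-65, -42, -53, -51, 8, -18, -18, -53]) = -292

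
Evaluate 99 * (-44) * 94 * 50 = -20473200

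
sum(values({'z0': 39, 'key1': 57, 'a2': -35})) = 39 + 57 + (-35)
= 61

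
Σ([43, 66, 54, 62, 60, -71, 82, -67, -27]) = 43 + 66 + 54 + 62 + 60 + (-71) + 82 + (-67) + (-27)
= 202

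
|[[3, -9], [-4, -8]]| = (3)*(-8) - (-9)*(-4)
= -60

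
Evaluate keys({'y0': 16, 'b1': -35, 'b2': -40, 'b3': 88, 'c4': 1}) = ['y0', 'b1', 'b2', 'b3', 'c4']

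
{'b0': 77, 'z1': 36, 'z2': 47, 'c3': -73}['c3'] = -73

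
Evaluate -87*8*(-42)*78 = 2280096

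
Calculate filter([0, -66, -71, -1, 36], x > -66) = keep x where x > -66: 0✓, -66✗, -71✗, -1✓, 36✓
= [0, -1, 36]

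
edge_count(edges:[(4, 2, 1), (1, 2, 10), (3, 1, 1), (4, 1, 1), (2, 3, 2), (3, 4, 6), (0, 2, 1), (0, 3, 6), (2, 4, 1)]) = 9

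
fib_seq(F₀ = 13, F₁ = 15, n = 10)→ F_2 = F_1 + F_0 = 28
F_3 = F_2 + F_1 = 43
F_4 = F_3 + F_2 = 71
...
= [13, 15, 28, 43, 71, 114, 185, 299, 484, 783]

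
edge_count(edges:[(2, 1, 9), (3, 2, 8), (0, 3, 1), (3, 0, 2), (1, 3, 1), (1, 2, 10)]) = 6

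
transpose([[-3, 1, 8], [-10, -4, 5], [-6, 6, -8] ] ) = [[-3, -10, -6], [1, -4, 6], [8, 5, -8]]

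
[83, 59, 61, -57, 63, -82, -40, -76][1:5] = [59, 61, -57, 63]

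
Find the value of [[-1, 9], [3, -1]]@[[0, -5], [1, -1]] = C[0][0] = (-1)*(0) + (9)*(1) = 9
C[0][1] = (-1)*(-5) + (9)*(-1) = -4
C[1][0] = (3)*(0) + (-1)*(1) = -1
C[1][1] = (3)*(-5) + (-1)*(-1) = -14
= [[9, -4], [-1, -14]]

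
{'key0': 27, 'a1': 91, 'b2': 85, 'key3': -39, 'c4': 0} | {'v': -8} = {'key0': 27, 'a1': 91, 'b2': 85, 'key3': -39, 'c4': 0, 'v': -8}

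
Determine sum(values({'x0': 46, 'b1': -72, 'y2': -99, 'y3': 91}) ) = 46 + (-72) + (-99) + 91
= -34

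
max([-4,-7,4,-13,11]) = 11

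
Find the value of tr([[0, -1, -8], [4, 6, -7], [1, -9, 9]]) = diagonal: 0 + 6 + 9
= 15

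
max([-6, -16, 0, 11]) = 11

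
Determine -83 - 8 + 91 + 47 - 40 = 7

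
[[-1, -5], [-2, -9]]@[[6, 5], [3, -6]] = C[0][0] = (-1)*(6) + (-5)*(3) = -21
C[0][1] = (-1)*(5) + (-5)*(-6) = 25
C[1][0] = (-2)*(6) + (-9)*(3) = -39
C[1][1] = (-2)*(5) + (-9)*(-6) = 44
= [[-21, 25], [-39, 44]]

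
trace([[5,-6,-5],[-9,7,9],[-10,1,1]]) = 13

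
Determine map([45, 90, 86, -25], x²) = (45)²=2025, (90)²=8100, (86)²=7396, (-25)²=625
= [2025, 8100, 7396, 625]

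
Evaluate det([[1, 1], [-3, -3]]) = 0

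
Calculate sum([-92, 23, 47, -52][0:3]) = slice → [-92, 23, 47]
(-92) + 23 + 47
= -22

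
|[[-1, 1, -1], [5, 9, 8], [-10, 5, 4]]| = -211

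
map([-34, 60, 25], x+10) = -34+10=-24, 60+10=70, 25+10=35
= [-24, 70, 35]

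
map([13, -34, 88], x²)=[169, 1156, 7744]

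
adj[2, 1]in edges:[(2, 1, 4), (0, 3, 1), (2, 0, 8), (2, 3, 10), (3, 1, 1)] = 4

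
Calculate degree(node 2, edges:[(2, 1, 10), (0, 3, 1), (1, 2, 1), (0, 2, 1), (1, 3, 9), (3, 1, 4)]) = incident: (2,1), (1,2), (0,2)
= 3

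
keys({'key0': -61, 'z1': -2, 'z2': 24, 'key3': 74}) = ['key0', 'z1', 'z2', 'key3']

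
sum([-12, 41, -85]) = (-12) + 41 + (-85)
= -56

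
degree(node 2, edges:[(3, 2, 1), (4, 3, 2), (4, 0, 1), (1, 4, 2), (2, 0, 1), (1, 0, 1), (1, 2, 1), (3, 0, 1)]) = incident: (3,2), (2,0), (1,2)
= 3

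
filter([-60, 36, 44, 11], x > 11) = [36, 44]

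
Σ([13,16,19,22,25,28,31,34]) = 188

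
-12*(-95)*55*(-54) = -3385800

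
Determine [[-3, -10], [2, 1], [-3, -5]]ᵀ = [[-3, 2, -3], [-10, 1, -5]]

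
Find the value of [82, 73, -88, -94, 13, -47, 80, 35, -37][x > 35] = keep x where x > 35: 82✓, 73✓, -88✗, -94✗, 13✗, -47✗, 80✓, 35✗, -37✗
= [82, 73, 80]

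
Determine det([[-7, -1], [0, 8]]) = -56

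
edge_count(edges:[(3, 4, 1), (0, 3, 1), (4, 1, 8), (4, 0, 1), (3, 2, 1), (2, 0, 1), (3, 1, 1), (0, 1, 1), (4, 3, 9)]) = 9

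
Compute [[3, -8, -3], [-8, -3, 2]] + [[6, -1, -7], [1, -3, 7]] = [[9, -9, -10], [-7, -6, 9]]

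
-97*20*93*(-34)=6134280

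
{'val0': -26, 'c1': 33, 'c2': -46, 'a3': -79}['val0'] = -26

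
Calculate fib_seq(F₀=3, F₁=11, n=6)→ [3, 11, 14, 25, 39, 64]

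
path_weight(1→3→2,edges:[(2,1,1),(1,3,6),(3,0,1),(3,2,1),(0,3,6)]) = 7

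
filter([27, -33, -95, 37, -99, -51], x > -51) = [27, -33, 37]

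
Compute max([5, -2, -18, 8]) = 8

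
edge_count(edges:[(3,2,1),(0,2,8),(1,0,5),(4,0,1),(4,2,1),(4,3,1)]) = 6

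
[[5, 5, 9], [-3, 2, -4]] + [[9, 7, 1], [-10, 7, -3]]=[[14, 12, 10], [-13, 9, -7]]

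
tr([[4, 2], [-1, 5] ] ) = diagonal: 4 + 5
= 9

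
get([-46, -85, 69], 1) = -85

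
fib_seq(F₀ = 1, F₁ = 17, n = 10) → [1, 17, 18, 35, 53, 88, 141, 229, 370, 599]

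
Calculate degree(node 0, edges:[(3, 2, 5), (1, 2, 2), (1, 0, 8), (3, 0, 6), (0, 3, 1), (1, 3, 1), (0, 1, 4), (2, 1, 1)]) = 4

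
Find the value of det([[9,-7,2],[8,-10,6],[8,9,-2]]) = -450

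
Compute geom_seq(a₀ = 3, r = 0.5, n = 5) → [3.0, 1.5, 0.75, 0.375, 0.1875]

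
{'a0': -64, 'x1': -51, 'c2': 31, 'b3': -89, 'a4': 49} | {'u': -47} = {'a0': -64, 'x1': -51, 'c2': 31, 'b3': -89, 'a4': 49, 'u': -47}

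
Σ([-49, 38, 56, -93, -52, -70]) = (-49) + 38 + 56 + (-93) + (-52) + (-70)
= -170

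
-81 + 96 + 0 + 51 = 66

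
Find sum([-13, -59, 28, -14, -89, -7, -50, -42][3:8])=-202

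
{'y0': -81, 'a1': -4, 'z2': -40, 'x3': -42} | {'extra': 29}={'y0': -81, 'a1': -4, 'z2': -40, 'x3': -42, 'extra': 29}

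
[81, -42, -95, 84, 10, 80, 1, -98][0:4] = [81, -42, -95, 84]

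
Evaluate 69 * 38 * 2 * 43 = 225492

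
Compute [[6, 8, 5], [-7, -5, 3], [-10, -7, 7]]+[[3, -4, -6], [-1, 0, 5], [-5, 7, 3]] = [[9, 4, -1], [-8, -5, 8], [-15, 0, 10]]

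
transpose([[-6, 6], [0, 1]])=[[-6, 0], [6, 1]]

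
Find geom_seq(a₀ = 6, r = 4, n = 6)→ [6, 24, 96, 384, 1536, 6144]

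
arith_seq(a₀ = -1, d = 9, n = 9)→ [-1, 8, 17, 26, 35, 44, 53, 62, 71]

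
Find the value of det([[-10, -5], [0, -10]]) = (-10)*(-10) - (-5)*(0)
= 100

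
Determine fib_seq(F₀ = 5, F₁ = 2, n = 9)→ F_2 = F_1 + F_0 = 7
F_3 = F_2 + F_1 = 9
F_4 = F_3 + F_2 = 16
...
= [5, 2, 7, 9, 16, 25, 41, 66, 107]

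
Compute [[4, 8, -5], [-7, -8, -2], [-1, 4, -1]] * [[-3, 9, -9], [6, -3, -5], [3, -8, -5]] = C[0][0] = (4)*(-3) + (8)*(6) + (-5)*(3) = 21
C[0][1] = (4)*(9) + (8)*(-3) + (-5)*(-8) = 52
C[0][2] = (4)*(-9) + (8)*(-5) + (-5)*(-5) = -51
C[1][0] = (-7)*(-3) + (-8)*(6) + (-2)*(3) = -33
C[1][1] = (-7)*(9) + (-8)*(-3) + (-2)*(-8) = -23
C[1][2] = (-7)*(-9) + (-8)*(-5) + (-2)*(-5) = 113
... (3 more cells)
= [[21, 52, -51], [-33, -23, 113], [24, -13, -6]]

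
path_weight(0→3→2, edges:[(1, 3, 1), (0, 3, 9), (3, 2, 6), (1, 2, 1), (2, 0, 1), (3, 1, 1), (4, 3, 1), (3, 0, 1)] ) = w(0→3)=9 + w(3→2)=6
= 15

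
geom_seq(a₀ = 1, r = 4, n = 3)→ a_0 = 1*4^0 = 1
a_1 = 1*4^1 = 4
a_2 = 1*4^2 = 16
= [1, 4, 16]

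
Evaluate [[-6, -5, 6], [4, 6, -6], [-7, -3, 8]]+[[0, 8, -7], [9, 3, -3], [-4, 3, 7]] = [[-6, 3, -1], [13, 9, -9], [-11, 0, 15]]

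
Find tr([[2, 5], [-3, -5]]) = -3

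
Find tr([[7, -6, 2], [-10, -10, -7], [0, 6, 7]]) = diagonal: 7 + (-10) + 7
= 4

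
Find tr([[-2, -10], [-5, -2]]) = diagonal: (-2) + (-2)
= -4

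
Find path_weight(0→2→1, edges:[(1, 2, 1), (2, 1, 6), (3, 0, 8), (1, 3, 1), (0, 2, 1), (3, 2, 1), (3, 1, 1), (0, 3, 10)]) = w(0→2)=1 + w(2→1)=6
= 7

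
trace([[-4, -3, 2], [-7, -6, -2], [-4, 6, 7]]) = -3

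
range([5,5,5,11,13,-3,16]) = 19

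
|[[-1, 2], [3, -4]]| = -2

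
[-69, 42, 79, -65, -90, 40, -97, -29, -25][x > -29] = [42, 79, 40, -25]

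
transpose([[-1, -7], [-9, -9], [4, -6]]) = [[-1, -9, 4], [-7, -9, -6]]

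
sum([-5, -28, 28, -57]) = (-5) + (-28) + 28 + (-57)
= -62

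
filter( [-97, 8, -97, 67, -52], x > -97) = [8, 67, -52]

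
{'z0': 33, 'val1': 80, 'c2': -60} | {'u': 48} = {'z0': 33, 'val1': 80, 'c2': -60, 'u': 48}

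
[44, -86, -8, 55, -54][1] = -86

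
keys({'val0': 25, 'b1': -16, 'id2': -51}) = ['val0', 'b1', 'id2']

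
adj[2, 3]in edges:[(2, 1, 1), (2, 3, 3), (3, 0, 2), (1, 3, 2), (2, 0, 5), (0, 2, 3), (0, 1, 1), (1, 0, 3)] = 3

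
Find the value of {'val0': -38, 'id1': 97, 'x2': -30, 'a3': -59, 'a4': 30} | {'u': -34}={'val0': -38, 'id1': 97, 'x2': -30, 'a3': -59, 'a4': 30, 'u': -34}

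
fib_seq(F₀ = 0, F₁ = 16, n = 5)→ F_2 = F_1 + F_0 = 16
F_3 = F_2 + F_1 = 32
F_4 = F_3 + F_2 = 48
= [0, 16, 16, 32, 48]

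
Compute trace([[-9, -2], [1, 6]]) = diagonal: (-9) + 6
= -3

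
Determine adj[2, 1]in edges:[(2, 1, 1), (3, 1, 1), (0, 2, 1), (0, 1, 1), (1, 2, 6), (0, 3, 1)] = 1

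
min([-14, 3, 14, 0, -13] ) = -14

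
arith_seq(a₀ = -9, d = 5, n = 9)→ [-9, -4, 1, 6, 11, 16, 21, 26, 31]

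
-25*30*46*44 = -1518000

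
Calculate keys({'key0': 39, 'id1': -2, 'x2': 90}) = ['key0', 'id1', 'x2']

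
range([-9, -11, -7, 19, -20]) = 39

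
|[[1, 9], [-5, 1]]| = (1)*(1) - (9)*(-5)
= 46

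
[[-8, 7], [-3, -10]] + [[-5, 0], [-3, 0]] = [[-13, 7], [-6, -10]]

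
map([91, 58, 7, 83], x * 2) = [182, 116, 14, 166]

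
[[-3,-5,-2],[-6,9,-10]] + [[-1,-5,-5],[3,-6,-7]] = [[-4, -10, -7], [-3, 3, -17]]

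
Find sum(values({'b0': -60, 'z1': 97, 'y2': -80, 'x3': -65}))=-108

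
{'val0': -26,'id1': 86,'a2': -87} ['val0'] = -26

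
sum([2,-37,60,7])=32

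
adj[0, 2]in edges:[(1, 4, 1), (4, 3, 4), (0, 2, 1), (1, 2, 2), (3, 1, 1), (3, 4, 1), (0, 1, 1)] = 1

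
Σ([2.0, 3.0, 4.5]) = 9.5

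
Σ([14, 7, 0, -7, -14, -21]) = -21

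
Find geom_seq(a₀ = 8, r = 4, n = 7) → [8, 32, 128, 512, 2048, 8192, 32768]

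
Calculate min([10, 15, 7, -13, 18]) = -13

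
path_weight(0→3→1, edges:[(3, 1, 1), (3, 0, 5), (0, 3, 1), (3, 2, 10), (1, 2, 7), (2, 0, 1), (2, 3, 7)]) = 2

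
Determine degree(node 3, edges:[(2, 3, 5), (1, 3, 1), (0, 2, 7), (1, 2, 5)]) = incident: (2,3), (1,3)
= 2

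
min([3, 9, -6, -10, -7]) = -10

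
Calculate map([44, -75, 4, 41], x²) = (44)²=1936, (-75)²=5625, (4)²=16, (41)²=1681
= [1936, 5625, 16, 1681]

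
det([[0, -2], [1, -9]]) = (0)*(-9) - (-2)*(1)
= 2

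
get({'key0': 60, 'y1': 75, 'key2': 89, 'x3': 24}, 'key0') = 60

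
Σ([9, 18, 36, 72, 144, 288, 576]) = 9 + 18 + 36 + 72 + 144 + 288 + 576
= 1143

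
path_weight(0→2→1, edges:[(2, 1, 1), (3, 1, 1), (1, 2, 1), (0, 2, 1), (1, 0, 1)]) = w(0→2)=1 + w(2→1)=1
= 2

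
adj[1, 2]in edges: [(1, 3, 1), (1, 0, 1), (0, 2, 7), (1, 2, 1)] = 1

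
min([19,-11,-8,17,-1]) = -11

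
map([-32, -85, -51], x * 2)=[-64, -170, -102]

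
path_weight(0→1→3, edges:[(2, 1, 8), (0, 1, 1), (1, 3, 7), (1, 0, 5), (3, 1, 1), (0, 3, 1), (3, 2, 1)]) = 8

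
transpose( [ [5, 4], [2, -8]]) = [[5, 2], [4, -8]]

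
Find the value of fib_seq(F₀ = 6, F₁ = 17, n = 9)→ [6, 17, 23, 40, 63, 103, 166, 269, 435]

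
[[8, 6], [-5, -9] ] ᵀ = [[8, -5], [6, -9]]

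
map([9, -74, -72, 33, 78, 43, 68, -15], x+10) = [19, -64, -62, 43, 88, 53, 78, -5]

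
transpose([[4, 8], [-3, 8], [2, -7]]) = [[4, -3, 2], [8, 8, -7]]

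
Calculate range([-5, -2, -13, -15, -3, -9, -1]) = 14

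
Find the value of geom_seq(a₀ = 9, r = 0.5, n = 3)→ a_0 = 9*0.5^0 = 9.0
a_1 = 9*0.5^1 = 4.5
a_2 = 9*0.5^2 = 2.25
= [9.0, 4.5, 2.25]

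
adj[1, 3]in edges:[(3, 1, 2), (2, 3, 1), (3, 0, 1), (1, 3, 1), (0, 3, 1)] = 1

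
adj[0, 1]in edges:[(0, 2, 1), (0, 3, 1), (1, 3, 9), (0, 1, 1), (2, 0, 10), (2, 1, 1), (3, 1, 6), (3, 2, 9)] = 1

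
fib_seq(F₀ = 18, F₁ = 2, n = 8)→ [18, 2, 20, 22, 42, 64, 106, 170]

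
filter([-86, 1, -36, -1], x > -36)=keep x where x > -36: -86✗, 1✓, -36✗, -1✓
= [1, -1]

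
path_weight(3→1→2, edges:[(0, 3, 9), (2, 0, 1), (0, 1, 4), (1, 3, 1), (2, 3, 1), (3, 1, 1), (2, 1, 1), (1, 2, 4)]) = 5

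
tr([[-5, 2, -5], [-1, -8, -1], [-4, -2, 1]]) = diagonal: (-5) + (-8) + 1
= -12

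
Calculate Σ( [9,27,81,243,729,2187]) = 3276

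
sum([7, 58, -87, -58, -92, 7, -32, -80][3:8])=slice → [-58, -92, 7, -32, -80]
(-58) + (-92) + 7 + (-32) + (-80)
= -255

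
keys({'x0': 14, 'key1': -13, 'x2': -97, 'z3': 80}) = ['x0', 'key1', 'x2', 'z3']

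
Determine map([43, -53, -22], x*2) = 43*2=86, -53*2=-106, -22*2=-44
= [86, -106, -44]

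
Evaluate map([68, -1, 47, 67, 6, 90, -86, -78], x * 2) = 68*2=136, -1*2=-2, 47*2=94, 67*2=134, 6*2=12, 90*2=180, -86*2=-172, -78*2=-156
= [136, -2, 94, 134, 12, 180, -172, -156]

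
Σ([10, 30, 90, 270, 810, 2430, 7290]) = 10930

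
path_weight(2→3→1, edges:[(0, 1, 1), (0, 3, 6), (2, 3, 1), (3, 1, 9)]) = w(2→3)=1 + w(3→1)=9
= 10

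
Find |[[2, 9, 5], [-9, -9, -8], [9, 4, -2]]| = (1)*(2)*det([[-9, -8], [4, -2]]) + (-1)*(9)*det([[-9, -8], [9, -2]]) + (1)*(5)*det([[-9, -9], [9, 4]])
= 100 + -810 + 225
= -485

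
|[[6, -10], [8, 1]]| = 86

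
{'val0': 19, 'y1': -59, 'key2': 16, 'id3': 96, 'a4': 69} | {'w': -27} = {'val0': 19, 'y1': -59, 'key2': 16, 'id3': 96, 'a4': 69, 'w': -27}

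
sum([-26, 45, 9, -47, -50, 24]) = (-26) + 45 + 9 + (-47) + (-50) + 24
= -45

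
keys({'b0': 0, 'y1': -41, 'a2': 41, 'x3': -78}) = ['b0', 'y1', 'a2', 'x3']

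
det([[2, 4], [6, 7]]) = (2)*(7) - (4)*(6)
= -10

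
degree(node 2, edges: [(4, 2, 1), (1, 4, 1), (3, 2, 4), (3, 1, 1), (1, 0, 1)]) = 2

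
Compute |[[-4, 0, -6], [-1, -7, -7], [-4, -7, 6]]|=(1)*(-4)*det([[-7, -7], [-7, 6]]) + (-1)*(0)*det([[-1, -7], [-4, 6]]) + (1)*(-6)*det([[-1, -7], [-4, -7]])
= 364 + 0 + 126
= 490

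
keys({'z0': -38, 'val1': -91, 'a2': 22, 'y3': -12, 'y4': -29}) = ['z0', 'val1', 'a2', 'y3', 'y4']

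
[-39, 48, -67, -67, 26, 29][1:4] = [48, -67, -67]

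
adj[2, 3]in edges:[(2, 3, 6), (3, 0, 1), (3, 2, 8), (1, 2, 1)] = 6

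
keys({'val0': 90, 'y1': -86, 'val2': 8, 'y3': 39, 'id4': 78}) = ['val0', 'y1', 'val2', 'y3', 'id4']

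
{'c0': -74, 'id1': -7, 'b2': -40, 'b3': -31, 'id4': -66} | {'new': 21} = {'c0': -74, 'id1': -7, 'b2': -40, 'b3': -31, 'id4': -66, 'new': 21}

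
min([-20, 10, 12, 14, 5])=-20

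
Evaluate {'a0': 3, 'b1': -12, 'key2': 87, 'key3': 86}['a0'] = 3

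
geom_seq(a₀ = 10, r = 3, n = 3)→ [10, 30, 90]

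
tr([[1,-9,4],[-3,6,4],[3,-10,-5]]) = 2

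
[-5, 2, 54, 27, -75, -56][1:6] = [2, 54, 27, -75, -56]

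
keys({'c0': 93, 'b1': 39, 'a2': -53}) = ['c0', 'b1', 'a2']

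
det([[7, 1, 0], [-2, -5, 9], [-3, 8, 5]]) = (1)*(7)*det([[-5, 9], [8, 5]]) + (-1)*(1)*det([[-2, 9], [-3, 5]]) + (1)*(0)*det([[-2, -5], [-3, 8]])
= -679 + -17 + 0
= -696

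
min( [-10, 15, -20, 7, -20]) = -20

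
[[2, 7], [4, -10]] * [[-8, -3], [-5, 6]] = [[-51, 36], [18, -72]]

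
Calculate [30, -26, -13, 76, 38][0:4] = [30, -26, -13, 76]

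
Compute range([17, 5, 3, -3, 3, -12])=29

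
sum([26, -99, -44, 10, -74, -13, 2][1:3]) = slice → [-99, -44]
(-99) + (-44)
= -143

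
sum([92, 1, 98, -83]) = 108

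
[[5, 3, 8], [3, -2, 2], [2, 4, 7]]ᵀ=[[5, 3, 2], [3, -2, 4], [8, 2, 7]]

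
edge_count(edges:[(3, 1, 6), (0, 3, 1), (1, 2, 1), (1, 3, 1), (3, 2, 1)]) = 5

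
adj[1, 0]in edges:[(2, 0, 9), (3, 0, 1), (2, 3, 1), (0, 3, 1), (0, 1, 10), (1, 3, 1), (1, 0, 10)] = 10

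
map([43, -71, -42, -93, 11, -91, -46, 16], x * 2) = 43*2=86, -71*2=-142, -42*2=-84, -93*2=-186, 11*2=22, -91*2=-182, -46*2=-92, 16*2=32
= [86, -142, -84, -186, 22, -182, -92, 32]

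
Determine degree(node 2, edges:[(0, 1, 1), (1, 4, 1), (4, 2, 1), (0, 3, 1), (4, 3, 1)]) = incident: (4,2)
= 1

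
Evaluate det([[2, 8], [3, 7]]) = (2)*(7) - (8)*(3)
= -10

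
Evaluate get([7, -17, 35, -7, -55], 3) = -7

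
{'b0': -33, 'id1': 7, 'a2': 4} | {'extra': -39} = {'b0': -33, 'id1': 7, 'a2': 4, 'extra': -39}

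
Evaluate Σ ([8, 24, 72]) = 104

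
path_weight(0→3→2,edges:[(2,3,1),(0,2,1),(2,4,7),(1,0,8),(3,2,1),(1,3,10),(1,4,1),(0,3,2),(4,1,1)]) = w(0→3)=2 + w(3→2)=1
= 3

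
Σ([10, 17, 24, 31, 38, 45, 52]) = 10 + 17 + 24 + 31 + 38 + 45 + 52
= 217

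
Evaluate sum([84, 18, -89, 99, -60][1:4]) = 28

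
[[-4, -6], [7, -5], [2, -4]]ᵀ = [[-4, 7, 2], [-6, -5, -4]]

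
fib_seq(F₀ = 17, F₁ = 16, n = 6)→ F_2 = F_1 + F_0 = 33
F_3 = F_2 + F_1 = 49
F_4 = F_3 + F_2 = 82
...
= [17, 16, 33, 49, 82, 131]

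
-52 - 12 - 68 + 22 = -110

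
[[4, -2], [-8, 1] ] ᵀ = [[4, -8], [-2, 1]]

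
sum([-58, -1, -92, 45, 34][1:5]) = -14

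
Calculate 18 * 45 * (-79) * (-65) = 4159350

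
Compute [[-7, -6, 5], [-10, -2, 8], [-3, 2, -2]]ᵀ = [[-7, -10, -3], [-6, -2, 2], [5, 8, -2]]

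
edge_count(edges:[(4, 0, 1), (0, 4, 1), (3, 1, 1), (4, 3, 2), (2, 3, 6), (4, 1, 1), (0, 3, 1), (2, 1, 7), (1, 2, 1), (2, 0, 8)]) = 10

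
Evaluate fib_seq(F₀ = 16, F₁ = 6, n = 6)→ [16, 6, 22, 28, 50, 78]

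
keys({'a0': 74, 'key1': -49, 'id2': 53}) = ['a0', 'key1', 'id2']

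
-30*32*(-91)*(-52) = -4542720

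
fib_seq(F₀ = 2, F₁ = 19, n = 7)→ F_2 = F_1 + F_0 = 21
F_3 = F_2 + F_1 = 40
F_4 = F_3 + F_2 = 61
...
= [2, 19, 21, 40, 61, 101, 162]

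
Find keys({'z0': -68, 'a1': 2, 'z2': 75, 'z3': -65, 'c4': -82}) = ['z0', 'a1', 'z2', 'z3', 'c4']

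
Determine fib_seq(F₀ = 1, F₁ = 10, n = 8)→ F_2 = F_1 + F_0 = 11
F_3 = F_2 + F_1 = 21
F_4 = F_3 + F_2 = 32
...
= [1, 10, 11, 21, 32, 53, 85, 138]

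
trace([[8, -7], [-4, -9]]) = -1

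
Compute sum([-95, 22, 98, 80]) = 105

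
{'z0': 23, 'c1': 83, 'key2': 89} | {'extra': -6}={'z0': 23, 'c1': 83, 'key2': 89, 'extra': -6}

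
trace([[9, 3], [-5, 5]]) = diagonal: 9 + 5
= 14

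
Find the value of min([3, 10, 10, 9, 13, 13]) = 3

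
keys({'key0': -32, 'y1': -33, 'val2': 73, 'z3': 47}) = ['key0', 'y1', 'val2', 'z3']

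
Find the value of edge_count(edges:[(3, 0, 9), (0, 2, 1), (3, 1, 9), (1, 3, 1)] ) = 4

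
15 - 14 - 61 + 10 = -50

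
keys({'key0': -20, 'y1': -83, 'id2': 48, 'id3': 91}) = ['key0', 'y1', 'id2', 'id3']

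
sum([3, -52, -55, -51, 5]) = -150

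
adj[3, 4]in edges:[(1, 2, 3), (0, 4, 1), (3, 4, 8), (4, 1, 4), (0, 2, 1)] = 8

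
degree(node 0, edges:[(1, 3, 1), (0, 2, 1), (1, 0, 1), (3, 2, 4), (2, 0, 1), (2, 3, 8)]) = incident: (0,2), (1,0), (2,0)
= 3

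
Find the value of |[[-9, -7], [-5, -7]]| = 28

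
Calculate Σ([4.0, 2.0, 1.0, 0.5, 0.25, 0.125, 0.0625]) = 7.9375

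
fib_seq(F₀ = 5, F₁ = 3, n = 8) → F_2 = F_1 + F_0 = 8
F_3 = F_2 + F_1 = 11
F_4 = F_3 + F_2 = 19
...
= [5, 3, 8, 11, 19, 30, 49, 79]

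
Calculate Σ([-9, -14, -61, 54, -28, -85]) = -143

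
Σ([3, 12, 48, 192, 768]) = 3 + 12 + 48 + 192 + 768
= 1023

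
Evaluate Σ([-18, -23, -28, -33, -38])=(-18) + (-23) + (-28) + (-33) + (-38)
= -140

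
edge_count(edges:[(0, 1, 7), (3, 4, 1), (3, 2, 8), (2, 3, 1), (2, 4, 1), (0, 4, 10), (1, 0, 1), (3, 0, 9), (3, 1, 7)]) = 9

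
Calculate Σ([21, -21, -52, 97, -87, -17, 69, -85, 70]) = -5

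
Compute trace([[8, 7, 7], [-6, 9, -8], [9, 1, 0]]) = 17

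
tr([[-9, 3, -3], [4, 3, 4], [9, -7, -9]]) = -15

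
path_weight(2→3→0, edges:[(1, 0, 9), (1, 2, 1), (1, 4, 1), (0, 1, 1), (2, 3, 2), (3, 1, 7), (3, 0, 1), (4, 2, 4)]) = w(2→3)=2 + w(3→0)=1
= 3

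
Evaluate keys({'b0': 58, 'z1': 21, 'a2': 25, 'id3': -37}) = ['b0', 'z1', 'a2', 'id3']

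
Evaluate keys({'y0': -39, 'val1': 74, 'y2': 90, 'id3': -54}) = ['y0', 'val1', 'y2', 'id3']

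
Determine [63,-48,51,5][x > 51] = [63]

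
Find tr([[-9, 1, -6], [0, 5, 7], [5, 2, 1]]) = -3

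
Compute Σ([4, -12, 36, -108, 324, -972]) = 4 + -12 + 36 + -108 + 324 + -972
= -728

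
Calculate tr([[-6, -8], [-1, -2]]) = -8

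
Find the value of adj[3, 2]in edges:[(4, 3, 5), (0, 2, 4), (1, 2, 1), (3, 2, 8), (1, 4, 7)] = 8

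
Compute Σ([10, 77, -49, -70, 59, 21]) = 10 + 77 + (-49) + (-70) + 59 + 21
= 48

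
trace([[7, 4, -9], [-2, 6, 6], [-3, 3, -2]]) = 11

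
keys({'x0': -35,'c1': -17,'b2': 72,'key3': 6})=['x0', 'c1', 'b2', 'key3']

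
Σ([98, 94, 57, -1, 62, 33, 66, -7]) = 98 + 94 + 57 + (-1) + 62 + 33 + 66 + (-7)
= 402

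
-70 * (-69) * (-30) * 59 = -8549100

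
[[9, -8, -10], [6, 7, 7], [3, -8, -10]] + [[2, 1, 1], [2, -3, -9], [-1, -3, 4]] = [[11, -7, -9], [8, 4, -2], [2, -11, -6]]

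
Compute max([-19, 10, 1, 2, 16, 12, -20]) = 16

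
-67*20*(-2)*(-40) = -107200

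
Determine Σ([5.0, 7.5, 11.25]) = 5.0 + 7.5 + 11.25
= 23.75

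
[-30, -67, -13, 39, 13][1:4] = [-67, -13, 39]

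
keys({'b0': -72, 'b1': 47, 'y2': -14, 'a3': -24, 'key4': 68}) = ['b0', 'b1', 'y2', 'a3', 'key4']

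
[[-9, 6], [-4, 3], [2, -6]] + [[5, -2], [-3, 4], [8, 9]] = [[-4, 4], [-7, 7], [10, 3]]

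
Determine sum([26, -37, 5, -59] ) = 26 + (-37) + 5 + (-59)
= -65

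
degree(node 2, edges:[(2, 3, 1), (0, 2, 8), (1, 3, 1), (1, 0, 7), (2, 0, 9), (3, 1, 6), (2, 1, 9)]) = incident: (2,3), (0,2), (2,0), (2,1)
= 4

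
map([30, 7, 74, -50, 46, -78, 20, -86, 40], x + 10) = 30+10=40, 7+10=17, 74+10=84, -50+10=-40, 46+10=56, -78+10=-68, 20+10=30, -86+10=-76, 40+10=50
= [40, 17, 84, -40, 56, -68, 30, -76, 50]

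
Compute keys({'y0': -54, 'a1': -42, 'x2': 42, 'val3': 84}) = ['y0', 'a1', 'x2', 'val3']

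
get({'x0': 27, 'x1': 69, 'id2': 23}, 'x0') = 27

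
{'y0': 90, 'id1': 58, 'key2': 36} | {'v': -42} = {'y0': 90, 'id1': 58, 'key2': 36, 'v': -42}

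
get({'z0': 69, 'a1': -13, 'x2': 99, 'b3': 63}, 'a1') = -13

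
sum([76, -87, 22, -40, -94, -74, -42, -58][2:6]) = -186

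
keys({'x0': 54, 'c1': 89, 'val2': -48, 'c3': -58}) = ['x0', 'c1', 'val2', 'c3']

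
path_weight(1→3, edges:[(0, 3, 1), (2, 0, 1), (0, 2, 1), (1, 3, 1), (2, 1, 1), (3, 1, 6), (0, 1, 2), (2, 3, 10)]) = 1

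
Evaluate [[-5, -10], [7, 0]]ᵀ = [[-5, 7], [-10, 0]]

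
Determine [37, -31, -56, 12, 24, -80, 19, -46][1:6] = [-31, -56, 12, 24, -80]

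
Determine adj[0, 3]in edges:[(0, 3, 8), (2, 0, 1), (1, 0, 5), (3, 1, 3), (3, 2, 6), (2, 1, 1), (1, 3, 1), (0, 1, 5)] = 8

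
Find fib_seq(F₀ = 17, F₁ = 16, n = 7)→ F_2 = F_1 + F_0 = 33
F_3 = F_2 + F_1 = 49
F_4 = F_3 + F_2 = 82
...
= [17, 16, 33, 49, 82, 131, 213]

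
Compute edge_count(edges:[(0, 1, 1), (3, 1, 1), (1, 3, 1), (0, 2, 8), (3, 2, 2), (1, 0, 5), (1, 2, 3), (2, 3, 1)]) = 8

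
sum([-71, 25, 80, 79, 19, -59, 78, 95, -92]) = (-71) + 25 + 80 + 79 + 19 + (-59) + 78 + 95 + (-92)
= 154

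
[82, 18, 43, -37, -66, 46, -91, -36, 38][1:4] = [18, 43, -37]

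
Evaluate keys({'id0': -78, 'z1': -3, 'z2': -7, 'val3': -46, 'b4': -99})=['id0', 'z1', 'z2', 'val3', 'b4']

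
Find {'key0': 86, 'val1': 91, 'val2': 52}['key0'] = 86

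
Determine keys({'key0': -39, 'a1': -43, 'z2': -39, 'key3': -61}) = ['key0', 'a1', 'z2', 'key3']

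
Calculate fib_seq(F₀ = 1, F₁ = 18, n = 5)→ [1, 18, 19, 37, 56]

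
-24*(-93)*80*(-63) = -11249280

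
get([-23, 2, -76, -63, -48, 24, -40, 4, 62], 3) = -63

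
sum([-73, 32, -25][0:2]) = -41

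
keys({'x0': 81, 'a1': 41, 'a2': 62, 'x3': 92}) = ['x0', 'a1', 'a2', 'x3']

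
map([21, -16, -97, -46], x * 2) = 21*2=42, -16*2=-32, -97*2=-194, -46*2=-92
= [42, -32, -194, -92]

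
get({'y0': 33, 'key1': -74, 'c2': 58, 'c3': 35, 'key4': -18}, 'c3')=35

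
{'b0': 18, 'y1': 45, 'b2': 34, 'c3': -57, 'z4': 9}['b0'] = 18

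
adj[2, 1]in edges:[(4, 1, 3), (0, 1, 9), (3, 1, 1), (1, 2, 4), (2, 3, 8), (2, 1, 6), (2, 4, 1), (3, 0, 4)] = 6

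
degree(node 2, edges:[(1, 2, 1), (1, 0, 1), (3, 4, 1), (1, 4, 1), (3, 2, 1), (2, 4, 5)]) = 3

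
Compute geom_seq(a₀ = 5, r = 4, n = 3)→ a_0 = 5*4^0 = 5
a_1 = 5*4^1 = 20
a_2 = 5*4^2 = 80
= [5, 20, 80]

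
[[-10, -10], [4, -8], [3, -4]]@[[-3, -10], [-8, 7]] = C[0][0] = (-10)*(-3) + (-10)*(-8) = 110
C[0][1] = (-10)*(-10) + (-10)*(7) = 30
C[1][0] = (4)*(-3) + (-8)*(-8) = 52
C[1][1] = (4)*(-10) + (-8)*(7) = -96
C[2][0] = (3)*(-3) + (-4)*(-8) = 23
C[2][1] = (3)*(-10) + (-4)*(7) = -58
= [[110, 30], [52, -96], [23, -58]]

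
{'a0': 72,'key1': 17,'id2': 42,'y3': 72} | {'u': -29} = {'a0': 72, 'key1': 17, 'id2': 42, 'y3': 72, 'u': -29}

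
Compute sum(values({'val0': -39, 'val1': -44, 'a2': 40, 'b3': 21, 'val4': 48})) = (-39) + (-44) + 40 + 21 + 48
= 26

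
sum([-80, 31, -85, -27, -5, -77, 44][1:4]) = -81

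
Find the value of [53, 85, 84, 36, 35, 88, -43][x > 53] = keep x where x > 53: 53✗, 85✓, 84✓, 36✗, 35✗, 88✓, -43✗
= [85, 84, 88]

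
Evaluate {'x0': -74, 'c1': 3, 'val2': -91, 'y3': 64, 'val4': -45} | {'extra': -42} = {'x0': -74, 'c1': 3, 'val2': -91, 'y3': 64, 'val4': -45, 'extra': -42}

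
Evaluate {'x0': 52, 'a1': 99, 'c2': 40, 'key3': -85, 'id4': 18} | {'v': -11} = {'x0': 52, 'a1': 99, 'c2': 40, 'key3': -85, 'id4': 18, 'v': -11}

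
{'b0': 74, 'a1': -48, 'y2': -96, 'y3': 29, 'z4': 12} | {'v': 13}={'b0': 74, 'a1': -48, 'y2': -96, 'y3': 29, 'z4': 12, 'v': 13}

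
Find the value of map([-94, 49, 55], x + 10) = [-84, 59, 65]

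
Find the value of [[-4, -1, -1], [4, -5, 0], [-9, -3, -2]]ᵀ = [[-4, 4, -9], [-1, -5, -3], [-1, 0, -2]]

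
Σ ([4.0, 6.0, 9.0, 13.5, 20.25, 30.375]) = 4.0 + 6.0 + 9.0 + 13.5 + 20.25 + 30.375
= 83.125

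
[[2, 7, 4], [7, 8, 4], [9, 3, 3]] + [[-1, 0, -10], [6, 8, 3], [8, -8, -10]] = [[1, 7, -6], [13, 16, 7], [17, -5, -7]]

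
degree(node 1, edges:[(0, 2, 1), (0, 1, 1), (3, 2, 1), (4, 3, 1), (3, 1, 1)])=incident: (0,1), (3,1)
= 2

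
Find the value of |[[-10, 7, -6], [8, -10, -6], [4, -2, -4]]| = -368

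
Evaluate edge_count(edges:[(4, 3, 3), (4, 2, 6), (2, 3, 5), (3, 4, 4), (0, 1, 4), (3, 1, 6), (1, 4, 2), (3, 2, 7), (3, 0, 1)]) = 9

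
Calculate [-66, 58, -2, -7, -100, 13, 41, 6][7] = 6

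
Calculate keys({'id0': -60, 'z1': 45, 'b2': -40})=['id0', 'z1', 'b2']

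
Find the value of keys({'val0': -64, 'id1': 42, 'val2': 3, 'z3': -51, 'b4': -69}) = ['val0', 'id1', 'val2', 'z3', 'b4']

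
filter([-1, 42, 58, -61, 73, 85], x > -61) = [-1, 42, 58, 73, 85]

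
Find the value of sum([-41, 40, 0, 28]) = 27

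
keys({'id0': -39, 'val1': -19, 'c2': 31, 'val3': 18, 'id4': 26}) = ['id0', 'val1', 'c2', 'val3', 'id4']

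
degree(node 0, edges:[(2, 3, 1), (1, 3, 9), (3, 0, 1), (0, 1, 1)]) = 2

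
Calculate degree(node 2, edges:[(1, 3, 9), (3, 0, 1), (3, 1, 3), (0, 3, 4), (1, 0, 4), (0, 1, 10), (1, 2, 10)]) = incident: (1,2)
= 1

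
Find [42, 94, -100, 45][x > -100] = [42, 94, 45]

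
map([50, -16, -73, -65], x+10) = [60, -6, -63, -55]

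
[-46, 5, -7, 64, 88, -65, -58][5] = -65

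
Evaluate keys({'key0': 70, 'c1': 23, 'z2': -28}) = ['key0', 'c1', 'z2']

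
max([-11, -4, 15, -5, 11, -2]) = 15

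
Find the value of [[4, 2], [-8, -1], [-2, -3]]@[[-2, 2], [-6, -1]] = [[-20, 6], [22, -15], [22, -1]]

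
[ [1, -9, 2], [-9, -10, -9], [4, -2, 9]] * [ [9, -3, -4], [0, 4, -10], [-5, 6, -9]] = [[-1, -27, 68], [-36, -67, 217], [-9, 34, -77]]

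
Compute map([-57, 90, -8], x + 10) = -57+10=-47, 90+10=100, -8+10=2
= [-47, 100, 2]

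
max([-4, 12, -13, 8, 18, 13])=18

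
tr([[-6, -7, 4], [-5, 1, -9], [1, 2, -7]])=-12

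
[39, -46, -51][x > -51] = keep x where x > -51: 39✓, -46✓, -51✗
= [39, -46]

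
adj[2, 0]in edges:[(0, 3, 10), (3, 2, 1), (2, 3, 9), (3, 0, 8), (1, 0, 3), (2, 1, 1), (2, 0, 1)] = 1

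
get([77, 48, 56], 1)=48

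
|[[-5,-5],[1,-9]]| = 50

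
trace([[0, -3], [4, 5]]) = diagonal: 0 + 5
= 5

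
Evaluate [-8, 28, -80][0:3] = [-8, 28, -80]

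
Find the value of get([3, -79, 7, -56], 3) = -56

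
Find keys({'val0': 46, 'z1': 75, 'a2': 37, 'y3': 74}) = ['val0', 'z1', 'a2', 'y3']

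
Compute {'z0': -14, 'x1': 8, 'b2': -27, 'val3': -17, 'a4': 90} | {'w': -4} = {'z0': -14, 'x1': 8, 'b2': -27, 'val3': -17, 'a4': 90, 'w': -4}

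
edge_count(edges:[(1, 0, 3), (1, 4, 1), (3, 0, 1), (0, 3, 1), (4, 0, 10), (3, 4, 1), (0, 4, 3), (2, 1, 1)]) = 8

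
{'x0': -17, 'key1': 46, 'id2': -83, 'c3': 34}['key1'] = 46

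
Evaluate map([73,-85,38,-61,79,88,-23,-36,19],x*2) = [146, -170, 76, -122, 158, 176, -46, -72, 38]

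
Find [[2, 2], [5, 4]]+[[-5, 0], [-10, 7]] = [[-3, 2], [-5, 11]]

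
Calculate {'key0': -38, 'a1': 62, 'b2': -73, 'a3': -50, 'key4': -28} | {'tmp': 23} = {'key0': -38, 'a1': 62, 'b2': -73, 'a3': -50, 'key4': -28, 'tmp': 23}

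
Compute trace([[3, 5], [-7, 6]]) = diagonal: 3 + 6
= 9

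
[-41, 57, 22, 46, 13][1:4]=[57, 22, 46]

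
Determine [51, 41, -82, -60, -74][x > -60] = keep x where x > -60: 51✓, 41✓, -82✗, -60✗, -74✗
= [51, 41]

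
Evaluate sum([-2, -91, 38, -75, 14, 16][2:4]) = -37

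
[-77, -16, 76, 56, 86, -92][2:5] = [76, 56, 86]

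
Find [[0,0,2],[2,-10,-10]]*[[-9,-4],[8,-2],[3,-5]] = C[0][0] = (0)*(-9) + (0)*(8) + (2)*(3) = 6
C[0][1] = (0)*(-4) + (0)*(-2) + (2)*(-5) = -10
C[1][0] = (2)*(-9) + (-10)*(8) + (-10)*(3) = -128
C[1][1] = (2)*(-4) + (-10)*(-2) + (-10)*(-5) = 62
= [[6, -10], [-128, 62]]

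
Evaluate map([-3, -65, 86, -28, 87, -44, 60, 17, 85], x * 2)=-3*2=-6, -65*2=-130, 86*2=172, -28*2=-56, 87*2=174, -44*2=-88, 60*2=120, 17*2=34, 85*2=170
= [-6, -130, 172, -56, 174, -88, 120, 34, 170]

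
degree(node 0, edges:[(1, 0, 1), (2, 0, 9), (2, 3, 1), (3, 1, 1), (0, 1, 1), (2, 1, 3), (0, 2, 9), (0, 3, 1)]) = 5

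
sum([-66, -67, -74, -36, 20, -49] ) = (-66) + (-67) + (-74) + (-36) + 20 + (-49)
= -272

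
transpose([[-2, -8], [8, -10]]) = [[-2, 8], [-8, -10]]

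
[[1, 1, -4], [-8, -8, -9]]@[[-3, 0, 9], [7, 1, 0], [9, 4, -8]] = [[-32, -15, 41], [-113, -44, 0]]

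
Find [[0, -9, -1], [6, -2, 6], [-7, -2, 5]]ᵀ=[[0, 6, -7], [-9, -2, -2], [-1, 6, 5]]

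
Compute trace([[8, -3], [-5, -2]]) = 6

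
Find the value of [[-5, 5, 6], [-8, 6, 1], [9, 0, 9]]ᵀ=[[-5, -8, 9], [5, 6, 0], [6, 1, 9]]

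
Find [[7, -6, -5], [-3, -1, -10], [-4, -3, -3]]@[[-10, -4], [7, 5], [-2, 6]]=C[0][0] = (7)*(-10) + (-6)*(7) + (-5)*(-2) = -102
C[0][1] = (7)*(-4) + (-6)*(5) + (-5)*(6) = -88
C[1][0] = (-3)*(-10) + (-1)*(7) + (-10)*(-2) = 43
C[1][1] = (-3)*(-4) + (-1)*(5) + (-10)*(6) = -53
C[2][0] = (-4)*(-10) + (-3)*(7) + (-3)*(-2) = 25
C[2][1] = (-4)*(-4) + (-3)*(5) + (-3)*(6) = -17
= [[-102, -88], [43, -53], [25, -17]]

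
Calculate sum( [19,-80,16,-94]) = 19 + (-80) + 16 + (-94)
= -139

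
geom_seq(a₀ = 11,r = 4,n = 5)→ [11, 44, 176, 704, 2816]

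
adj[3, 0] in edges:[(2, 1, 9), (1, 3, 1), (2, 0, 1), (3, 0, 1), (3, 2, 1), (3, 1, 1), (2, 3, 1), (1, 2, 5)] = 1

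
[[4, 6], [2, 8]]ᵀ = [[4, 2], [6, 8]]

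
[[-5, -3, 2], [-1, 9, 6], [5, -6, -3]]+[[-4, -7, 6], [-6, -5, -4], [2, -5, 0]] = [[-9, -10, 8], [-7, 4, 2], [7, -11, -3]]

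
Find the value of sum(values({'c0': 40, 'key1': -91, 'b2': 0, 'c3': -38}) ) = 40 + (-91) + 0 + (-38)
= -89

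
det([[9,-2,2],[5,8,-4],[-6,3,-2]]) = (1)*(9)*det([[8, -4], [3, -2]]) + (-1)*(-2)*det([[5, -4], [-6, -2]]) + (1)*(2)*det([[5, 8], [-6, 3]])
= -36 + -68 + 126
= 22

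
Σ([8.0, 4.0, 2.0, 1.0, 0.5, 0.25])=15.75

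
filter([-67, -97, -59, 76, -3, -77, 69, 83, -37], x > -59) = [76, -3, 69, 83, -37]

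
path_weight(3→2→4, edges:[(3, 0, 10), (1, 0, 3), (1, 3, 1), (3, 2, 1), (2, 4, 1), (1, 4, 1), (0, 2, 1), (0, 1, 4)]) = 2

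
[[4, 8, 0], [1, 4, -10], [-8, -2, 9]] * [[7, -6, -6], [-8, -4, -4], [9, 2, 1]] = [[-36, -56, -56], [-115, -42, -32], [41, 74, 65]]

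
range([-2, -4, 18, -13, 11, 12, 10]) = 31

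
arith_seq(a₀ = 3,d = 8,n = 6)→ a_0 = 3 + 0*8 = 3
a_1 = 3 + 1*8 = 11
a_2 = 3 + 2*8 = 19
...
= [3, 11, 19, 27, 35, 43]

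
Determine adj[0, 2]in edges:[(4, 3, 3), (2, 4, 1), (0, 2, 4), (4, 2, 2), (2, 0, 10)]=4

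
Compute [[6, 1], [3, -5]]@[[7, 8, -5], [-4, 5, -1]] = C[0][0] = (6)*(7) + (1)*(-4) = 38
C[0][1] = (6)*(8) + (1)*(5) = 53
C[0][2] = (6)*(-5) + (1)*(-1) = -31
C[1][0] = (3)*(7) + (-5)*(-4) = 41
C[1][1] = (3)*(8) + (-5)*(5) = -1
C[1][2] = (3)*(-5) + (-5)*(-1) = -10
= [[38, 53, -31], [41, -1, -10]]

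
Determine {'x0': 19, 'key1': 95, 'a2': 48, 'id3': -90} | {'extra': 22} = {'x0': 19, 'key1': 95, 'a2': 48, 'id3': -90, 'extra': 22}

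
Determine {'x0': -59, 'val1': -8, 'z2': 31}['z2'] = 31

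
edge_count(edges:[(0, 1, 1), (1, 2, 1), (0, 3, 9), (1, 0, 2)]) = 4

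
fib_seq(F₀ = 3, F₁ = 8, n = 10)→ F_2 = F_1 + F_0 = 11
F_3 = F_2 + F_1 = 19
F_4 = F_3 + F_2 = 30
...
= [3, 8, 11, 19, 30, 49, 79, 128, 207, 335]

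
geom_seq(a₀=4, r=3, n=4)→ a_0 = 4*3^0 = 4
a_1 = 4*3^1 = 12
a_2 = 4*3^2 = 36
...
= [4, 12, 36, 108]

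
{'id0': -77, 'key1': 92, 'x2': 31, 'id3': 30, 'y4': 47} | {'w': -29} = {'id0': -77, 'key1': 92, 'x2': 31, 'id3': 30, 'y4': 47, 'w': -29}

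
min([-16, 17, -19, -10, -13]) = -19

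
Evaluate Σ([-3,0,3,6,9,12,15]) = 42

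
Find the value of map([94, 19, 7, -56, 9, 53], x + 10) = 94+10=104, 19+10=29, 7+10=17, -56+10=-46, 9+10=19, 53+10=63
= [104, 29, 17, -46, 19, 63]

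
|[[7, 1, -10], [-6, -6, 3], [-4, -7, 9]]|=-369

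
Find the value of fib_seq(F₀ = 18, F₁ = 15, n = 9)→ [18, 15, 33, 48, 81, 129, 210, 339, 549]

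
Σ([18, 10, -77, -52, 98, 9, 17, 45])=18 + 10 + (-77) + (-52) + 98 + 9 + 17 + 45
= 68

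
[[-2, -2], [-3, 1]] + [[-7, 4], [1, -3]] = [[-9, 2], [-2, -2]]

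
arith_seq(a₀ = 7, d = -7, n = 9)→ [7, 0, -7, -14, -21, -28, -35, -42, -49]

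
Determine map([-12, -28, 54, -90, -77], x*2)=[-24, -56, 108, -180, -154]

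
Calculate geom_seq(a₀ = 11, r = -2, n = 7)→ [11, -22, 44, -88, 176, -352, 704]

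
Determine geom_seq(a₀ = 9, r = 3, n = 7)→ [9, 27, 81, 243, 729, 2187, 6561]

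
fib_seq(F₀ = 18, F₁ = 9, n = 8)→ [18, 9, 27, 36, 63, 99, 162, 261]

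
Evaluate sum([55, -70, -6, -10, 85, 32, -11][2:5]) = slice → [-6, -10, 85]
(-6) + (-10) + 85
= 69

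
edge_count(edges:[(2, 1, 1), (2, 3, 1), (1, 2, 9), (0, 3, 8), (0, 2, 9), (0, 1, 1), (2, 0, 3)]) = 7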